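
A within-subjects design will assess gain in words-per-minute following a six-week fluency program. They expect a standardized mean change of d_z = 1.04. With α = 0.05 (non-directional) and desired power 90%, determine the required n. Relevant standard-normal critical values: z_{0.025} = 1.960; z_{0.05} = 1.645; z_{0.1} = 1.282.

n = 10 pairs

For a paired (one-sample on differences) test: n = ((z_{α/2} + z_β) / d)².
z_{α/2} + z_β = 1.960 + 1.282 = 3.242.
n = (3.242 / 1.04)² = 3.117² = 9.72.
Round up.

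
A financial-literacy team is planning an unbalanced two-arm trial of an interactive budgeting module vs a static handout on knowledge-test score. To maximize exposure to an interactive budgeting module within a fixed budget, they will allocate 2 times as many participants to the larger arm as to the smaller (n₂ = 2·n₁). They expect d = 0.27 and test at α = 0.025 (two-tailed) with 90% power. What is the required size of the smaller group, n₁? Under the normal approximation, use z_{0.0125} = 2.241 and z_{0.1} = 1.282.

n₁ = 256

With allocation ratio k = n₂/n₁ = 2, Var(x̄₁−x̄₂) = σ²(1/n₁ + 1/(k·n₁)) = σ²·(k+1)/(k·n₁).
So n₁ = (1 + 1/k)·((z_{α/2} + z_β)/d)² = 1.500 × (3.523/0.27)².
n₁ = 1.500 × 170.25 = 255.4.
Round up: n₁ = 256, giving n₂ = 2 × 256 = 512.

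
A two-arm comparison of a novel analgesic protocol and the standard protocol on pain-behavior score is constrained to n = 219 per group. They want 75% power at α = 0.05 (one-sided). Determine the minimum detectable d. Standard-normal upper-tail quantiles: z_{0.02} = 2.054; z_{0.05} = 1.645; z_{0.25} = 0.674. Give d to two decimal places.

For two independent groups of n = 219 each: d_min = (z_{α} + z_β)·√(2/n).
z-sum = 1.645 + 0.674 = 2.319.
d_min = 2.319 × √(2/219) = 2.319 × 0.0956 = 0.222.

d_min ≈ 0.22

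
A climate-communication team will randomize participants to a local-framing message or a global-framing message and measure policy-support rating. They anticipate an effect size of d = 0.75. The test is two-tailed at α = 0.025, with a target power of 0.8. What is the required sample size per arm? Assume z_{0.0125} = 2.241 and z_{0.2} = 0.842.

For two independent groups with equal n: n = 2·((z_{α/2} + z_β) / d)².
z_{α/2} + z_β = 2.241 + 0.842 = 3.083.
n = 2 × (3.083 / 0.75)² = 2 × 4.111² = 2 × 16.90 = 33.8.
Round up to the next whole participant.

n = 34 per group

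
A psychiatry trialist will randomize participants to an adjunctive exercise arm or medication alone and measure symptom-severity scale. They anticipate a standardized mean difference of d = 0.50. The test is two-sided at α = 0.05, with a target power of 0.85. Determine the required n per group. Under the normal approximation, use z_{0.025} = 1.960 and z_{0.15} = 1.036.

n = 72 per group

For two independent groups with equal n: n = 2·((z_{α/2} + z_β) / d)².
z_{α/2} + z_β = 1.960 + 1.036 = 2.996.
n = 2 × (2.996 / 0.50)² = 2 × 5.992² = 2 × 35.90 = 71.8.
Round up to the next whole participant.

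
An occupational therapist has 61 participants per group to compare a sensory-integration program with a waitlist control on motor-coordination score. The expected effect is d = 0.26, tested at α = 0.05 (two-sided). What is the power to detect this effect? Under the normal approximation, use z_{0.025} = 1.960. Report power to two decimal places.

For two equal groups, power = Φ(d·√(n/2) − z_{α/2}).
d·√(n/2) = 0.26 × √(61/2) = 0.26 × 5.523 = 1.436.
z_β = 1.436 − 1.960 = -0.524.
Power = Φ(-0.524) = 0.300.

power ≈ 0.30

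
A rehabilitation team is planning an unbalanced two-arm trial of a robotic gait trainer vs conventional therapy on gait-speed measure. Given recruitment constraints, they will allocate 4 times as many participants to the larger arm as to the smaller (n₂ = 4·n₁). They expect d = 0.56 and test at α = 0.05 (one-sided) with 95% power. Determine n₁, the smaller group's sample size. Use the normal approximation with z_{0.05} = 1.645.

n₁ = 44

With allocation ratio k = n₂/n₁ = 4, Var(x̄₁−x̄₂) = σ²(1/n₁ + 1/(k·n₁)) = σ²·(k+1)/(k·n₁).
So n₁ = (1 + 1/k)·((z_{α} + z_β)/d)² = 1.250 × (3.290/0.56)².
n₁ = 1.250 × 34.52 = 43.1.
Round up: n₁ = 44, giving n₂ = 4 × 44 = 176.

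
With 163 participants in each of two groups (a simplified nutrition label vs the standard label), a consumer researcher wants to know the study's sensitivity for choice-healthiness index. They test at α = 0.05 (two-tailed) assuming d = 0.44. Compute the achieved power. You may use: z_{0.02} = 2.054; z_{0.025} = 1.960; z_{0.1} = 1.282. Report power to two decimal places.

power ≈ 0.98

For two equal groups, power = Φ(d·√(n/2) − z_{α/2}).
d·√(n/2) = 0.44 × √(163/2) = 0.44 × 9.028 = 3.972.
z_β = 3.972 − 1.960 = 2.012.
Power = Φ(2.012) = 0.978.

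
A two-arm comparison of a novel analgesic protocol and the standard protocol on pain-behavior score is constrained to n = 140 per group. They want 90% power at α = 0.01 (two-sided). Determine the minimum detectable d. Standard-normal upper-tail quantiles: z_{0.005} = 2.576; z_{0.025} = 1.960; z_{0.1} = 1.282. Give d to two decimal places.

d_min ≈ 0.46

For two independent groups of n = 140 each: d_min = (z_{α/2} + z_β)·√(2/n).
z-sum = 2.576 + 1.282 = 3.858.
d_min = 3.858 × √(2/140) = 3.858 × 0.1195 = 0.461.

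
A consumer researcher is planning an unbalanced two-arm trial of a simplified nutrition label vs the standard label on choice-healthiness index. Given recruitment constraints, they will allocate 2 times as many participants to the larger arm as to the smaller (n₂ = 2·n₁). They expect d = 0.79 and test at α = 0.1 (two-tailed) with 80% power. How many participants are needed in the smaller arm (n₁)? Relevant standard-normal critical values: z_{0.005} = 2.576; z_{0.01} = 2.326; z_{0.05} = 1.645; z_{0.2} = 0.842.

n₁ = 15

With allocation ratio k = n₂/n₁ = 2, Var(x̄₁−x̄₂) = σ²(1/n₁ + 1/(k·n₁)) = σ²·(k+1)/(k·n₁).
So n₁ = (1 + 1/k)·((z_{α/2} + z_β)/d)² = 1.500 × (2.487/0.79)².
n₁ = 1.500 × 9.91 = 14.9.
Round up: n₁ = 15, giving n₂ = 2 × 15 = 30.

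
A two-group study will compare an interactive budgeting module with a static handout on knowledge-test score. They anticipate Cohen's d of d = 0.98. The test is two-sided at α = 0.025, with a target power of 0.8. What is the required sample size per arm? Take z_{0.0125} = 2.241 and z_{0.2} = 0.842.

For two independent groups with equal n: n = 2·((z_{α/2} + z_β) / d)².
z_{α/2} + z_β = 2.241 + 0.842 = 3.083.
n = 2 × (3.083 / 0.98)² = 2 × 3.146² = 2 × 9.90 = 19.8.
Round up to the next whole participant.

n = 20 per group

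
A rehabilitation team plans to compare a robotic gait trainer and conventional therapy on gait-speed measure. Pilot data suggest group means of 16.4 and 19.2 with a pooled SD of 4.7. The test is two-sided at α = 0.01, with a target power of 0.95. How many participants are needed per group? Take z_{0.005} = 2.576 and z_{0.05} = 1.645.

Cohen's d = |M₁ − M₂| / SD_pooled = |16.4 − 19.2| / 4.7 = 2.8 / 4.7 = 0.596.
For two independent groups with equal n: n = 2·((z_{α/2} + z_β) / d)².
z_{α/2} + z_β = 2.576 + 1.645 = 4.221.
n = 2 × (4.221 / 0.596)² = 2 × 7.082² = 2 × 50.16 = 100.3.
Round up to the next whole participant.

n = 101 per group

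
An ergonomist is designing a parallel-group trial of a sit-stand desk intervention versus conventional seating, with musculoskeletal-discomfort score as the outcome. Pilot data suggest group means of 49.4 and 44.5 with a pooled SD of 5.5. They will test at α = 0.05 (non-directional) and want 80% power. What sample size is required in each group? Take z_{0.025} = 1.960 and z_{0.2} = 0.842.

n = 20 per group

Cohen's d = |M₁ − M₂| / SD_pooled = |49.4 − 44.5| / 5.5 = 4.9 / 5.5 = 0.891.
For two independent groups with equal n: n = 2·((z_{α/2} + z_β) / d)².
z_{α/2} + z_β = 1.960 + 0.842 = 2.802.
n = 2 × (2.802 / 0.891)² = 2 × 3.145² = 2 × 9.89 = 19.8.
Round up to the next whole participant.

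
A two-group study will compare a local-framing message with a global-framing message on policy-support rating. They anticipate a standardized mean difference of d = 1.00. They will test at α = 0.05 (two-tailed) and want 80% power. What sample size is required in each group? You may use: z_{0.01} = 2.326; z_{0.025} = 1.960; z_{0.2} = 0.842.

n = 16 per group

For two independent groups with equal n: n = 2·((z_{α/2} + z_β) / d)².
z_{α/2} + z_β = 1.960 + 0.842 = 2.802.
n = 2 × (2.802 / 1.00)² = 2 × 2.802² = 2 × 7.85 = 15.7.
Round up to the next whole participant.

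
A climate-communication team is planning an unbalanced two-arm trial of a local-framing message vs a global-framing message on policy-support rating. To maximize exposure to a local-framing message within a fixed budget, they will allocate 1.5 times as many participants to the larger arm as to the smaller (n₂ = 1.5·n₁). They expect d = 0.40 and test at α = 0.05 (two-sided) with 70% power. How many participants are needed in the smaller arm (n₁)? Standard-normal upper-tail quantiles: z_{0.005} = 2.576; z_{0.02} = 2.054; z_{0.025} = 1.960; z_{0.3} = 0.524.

With allocation ratio k = n₂/n₁ = 1.5, Var(x̄₁−x̄₂) = σ²(1/n₁ + 1/(k·n₁)) = σ²·(k+1)/(k·n₁).
So n₁ = (1 + 1/k)·((z_{α/2} + z_β)/d)² = 1.667 × (2.484/0.40)².
n₁ = 1.667 × 38.56 = 64.3.
Round up: n₁ = 65, giving n₂ = ⌈1.5 × 65⌉ = ⌈97.5⌉ = 98.

n₁ = 65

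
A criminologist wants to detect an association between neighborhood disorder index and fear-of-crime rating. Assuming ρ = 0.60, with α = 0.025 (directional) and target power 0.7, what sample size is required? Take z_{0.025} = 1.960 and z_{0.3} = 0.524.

n = 16

Fisher's z: C = ½·ln((1+r)/(1−r)) = ½·ln(4.0000) = 0.6931.
n = ((z_{α} + z_β)/C)² + 3.
(1.960 + 0.524) / 0.6931 = 2.484 / 0.6931 = 3.584.
n = 3.584² + 3 = 12.84 + 3 = 15.8.
Round up.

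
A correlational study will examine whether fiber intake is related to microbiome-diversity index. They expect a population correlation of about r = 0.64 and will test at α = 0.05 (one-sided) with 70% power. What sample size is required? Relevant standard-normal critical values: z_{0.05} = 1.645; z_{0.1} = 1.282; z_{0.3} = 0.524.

n = 12

Fisher's z: C = ½·ln((1+r)/(1−r)) = ½·ln(4.5556) = 0.7582.
n = ((z_{α} + z_β)/C)² + 3.
(1.645 + 0.524) / 0.7582 = 2.169 / 0.7582 = 2.861.
n = 2.861² + 3 = 8.18 + 3 = 11.2.
Round up.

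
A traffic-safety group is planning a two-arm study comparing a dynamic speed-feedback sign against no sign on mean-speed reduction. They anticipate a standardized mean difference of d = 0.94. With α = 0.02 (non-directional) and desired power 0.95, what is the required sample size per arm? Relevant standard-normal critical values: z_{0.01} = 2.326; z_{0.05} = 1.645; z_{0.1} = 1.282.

For two independent groups with equal n: n = 2·((z_{α/2} + z_β) / d)².
z_{α/2} + z_β = 2.326 + 1.645 = 3.971.
n = 2 × (3.971 / 0.94)² = 2 × 4.224² = 2 × 17.85 = 35.7.
Round up to the next whole participant.

n = 36 per group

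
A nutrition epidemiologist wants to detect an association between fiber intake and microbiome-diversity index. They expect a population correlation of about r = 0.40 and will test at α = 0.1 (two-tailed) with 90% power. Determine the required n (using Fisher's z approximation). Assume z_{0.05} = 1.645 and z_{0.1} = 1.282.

n = 51

Fisher's z: C = ½·ln((1+r)/(1−r)) = ½·ln(2.3333) = 0.4236.
n = ((z_{α/2} + z_β)/C)² + 3.
(1.645 + 1.282) / 0.4236 = 2.927 / 0.4236 = 6.910.
n = 6.910² + 3 = 47.75 + 3 = 50.7.
Round up.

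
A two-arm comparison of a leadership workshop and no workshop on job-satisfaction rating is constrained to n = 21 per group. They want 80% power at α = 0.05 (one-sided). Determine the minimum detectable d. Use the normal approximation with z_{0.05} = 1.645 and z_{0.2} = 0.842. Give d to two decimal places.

For two independent groups of n = 21 each: d_min = (z_{α} + z_β)·√(2/n).
z-sum = 1.645 + 0.842 = 2.487.
d_min = 2.487 × √(2/21) = 2.487 × 0.3086 = 0.768.

d_min ≈ 0.77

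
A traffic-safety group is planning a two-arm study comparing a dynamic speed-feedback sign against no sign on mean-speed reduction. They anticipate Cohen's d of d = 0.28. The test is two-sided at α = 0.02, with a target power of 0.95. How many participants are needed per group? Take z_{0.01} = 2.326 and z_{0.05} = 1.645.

For two independent groups with equal n: n = 2·((z_{α/2} + z_β) / d)².
z_{α/2} + z_β = 2.326 + 1.645 = 3.971.
n = 2 × (3.971 / 0.28)² = 2 × 14.182² = 2 × 201.13 = 402.3.
Round up to the next whole participant.

n = 403 per group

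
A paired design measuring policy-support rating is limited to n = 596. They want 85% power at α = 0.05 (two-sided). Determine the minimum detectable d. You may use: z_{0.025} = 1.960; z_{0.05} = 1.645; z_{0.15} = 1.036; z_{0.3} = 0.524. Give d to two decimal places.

d_min ≈ 0.12

For a single sample (or paired design) of n = 596: d_min = (z_{α/2} + z_β)/√n.
z-sum = 1.960 + 1.036 = 2.996.
d_min = 2.996 / √596 = 2.996 / 24.413 = 0.123.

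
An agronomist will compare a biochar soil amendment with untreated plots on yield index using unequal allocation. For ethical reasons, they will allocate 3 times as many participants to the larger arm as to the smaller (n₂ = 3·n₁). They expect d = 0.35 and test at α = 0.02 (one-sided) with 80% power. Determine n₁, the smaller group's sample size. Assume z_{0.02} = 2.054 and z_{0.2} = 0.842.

With allocation ratio k = n₂/n₁ = 3, Var(x̄₁−x̄₂) = σ²(1/n₁ + 1/(k·n₁)) = σ²·(k+1)/(k·n₁).
So n₁ = (1 + 1/k)·((z_{α} + z_β)/d)² = 1.333 × (2.896/0.35)².
n₁ = 1.333 × 68.46 = 91.3.
Round up: n₁ = 92, giving n₂ = 3 × 92 = 276.

n₁ = 92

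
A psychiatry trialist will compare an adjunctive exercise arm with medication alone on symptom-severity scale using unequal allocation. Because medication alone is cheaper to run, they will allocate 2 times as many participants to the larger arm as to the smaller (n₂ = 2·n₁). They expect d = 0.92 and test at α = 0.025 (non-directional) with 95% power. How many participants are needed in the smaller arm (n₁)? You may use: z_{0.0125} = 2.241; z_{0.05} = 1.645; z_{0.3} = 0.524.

With allocation ratio k = n₂/n₁ = 2, Var(x̄₁−x̄₂) = σ²(1/n₁ + 1/(k·n₁)) = σ²·(k+1)/(k·n₁).
So n₁ = (1 + 1/k)·((z_{α/2} + z_β)/d)² = 1.500 × (3.886/0.92)².
n₁ = 1.500 × 17.84 = 26.8.
Round up: n₁ = 27, giving n₂ = 2 × 27 = 54.

n₁ = 27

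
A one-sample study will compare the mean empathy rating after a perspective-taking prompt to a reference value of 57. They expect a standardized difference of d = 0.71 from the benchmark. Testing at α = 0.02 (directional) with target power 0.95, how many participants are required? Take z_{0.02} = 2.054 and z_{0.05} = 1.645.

For a one-sample test: n = ((z_{α} + z_β) / d)².
z_{α} + z_β = 2.054 + 1.645 = 3.699.
n = (3.699 / 0.71)² = 5.210² = 27.14.
Round up.

n = 28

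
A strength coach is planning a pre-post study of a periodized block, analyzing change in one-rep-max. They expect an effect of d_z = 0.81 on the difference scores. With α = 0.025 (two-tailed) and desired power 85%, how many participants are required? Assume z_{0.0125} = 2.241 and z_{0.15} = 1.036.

For a paired (one-sample on differences) test: n = ((z_{α/2} + z_β) / d)².
z_{α/2} + z_β = 2.241 + 1.036 = 3.277.
n = (3.277 / 0.81)² = 4.046² = 16.37.
Round up.

n = 17 pairs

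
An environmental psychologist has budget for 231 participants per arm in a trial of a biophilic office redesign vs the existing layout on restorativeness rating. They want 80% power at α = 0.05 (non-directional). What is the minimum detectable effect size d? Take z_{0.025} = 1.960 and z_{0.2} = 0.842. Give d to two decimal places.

For two independent groups of n = 231 each: d_min = (z_{α/2} + z_β)·√(2/n).
z-sum = 1.960 + 0.842 = 2.802.
d_min = 2.802 × √(2/231) = 2.802 × 0.0930 = 0.261.

d_min ≈ 0.26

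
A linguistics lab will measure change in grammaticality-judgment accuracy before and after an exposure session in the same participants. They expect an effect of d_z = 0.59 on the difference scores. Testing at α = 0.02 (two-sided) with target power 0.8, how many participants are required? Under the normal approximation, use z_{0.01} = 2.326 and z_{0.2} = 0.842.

n = 29 pairs

For a paired (one-sample on differences) test: n = ((z_{α/2} + z_β) / d)².
z_{α/2} + z_β = 2.326 + 0.842 = 3.168.
n = (3.168 / 0.59)² = 5.369² = 28.83.
Round up.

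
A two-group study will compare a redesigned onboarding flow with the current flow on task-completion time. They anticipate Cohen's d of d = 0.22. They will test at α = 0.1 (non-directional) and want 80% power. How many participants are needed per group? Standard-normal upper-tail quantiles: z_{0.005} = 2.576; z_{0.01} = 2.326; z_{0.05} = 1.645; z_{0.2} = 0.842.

For two independent groups with equal n: n = 2·((z_{α/2} + z_β) / d)².
z_{α/2} + z_β = 1.645 + 0.842 = 2.487.
n = 2 × (2.487 / 0.22)² = 2 × 11.305² = 2 × 127.79 = 255.6.
Round up to the next whole participant.

n = 256 per group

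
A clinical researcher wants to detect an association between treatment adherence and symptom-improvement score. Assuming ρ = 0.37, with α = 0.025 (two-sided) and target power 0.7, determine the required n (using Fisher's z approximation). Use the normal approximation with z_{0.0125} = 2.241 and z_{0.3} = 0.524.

n = 54

Fisher's z: C = ½·ln((1+r)/(1−r)) = ½·ln(2.1746) = 0.3884.
n = ((z_{α/2} + z_β)/C)² + 3.
(2.241 + 0.524) / 0.3884 = 2.765 / 0.3884 = 7.119.
n = 7.119² + 3 = 50.68 + 3 = 53.7.
Round up.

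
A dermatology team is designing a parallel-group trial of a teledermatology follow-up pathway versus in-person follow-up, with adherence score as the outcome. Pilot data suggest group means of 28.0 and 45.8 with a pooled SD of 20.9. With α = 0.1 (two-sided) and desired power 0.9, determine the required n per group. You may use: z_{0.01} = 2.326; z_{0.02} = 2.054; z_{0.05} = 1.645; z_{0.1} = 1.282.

n = 24 per group

Cohen's d = |M₁ − M₂| / SD_pooled = |28.0 − 45.8| / 20.9 = 17.8 / 20.9 = 0.852.
For two independent groups with equal n: n = 2·((z_{α/2} + z_β) / d)².
z_{α/2} + z_β = 1.645 + 1.282 = 2.927.
n = 2 × (2.927 / 0.852)² = 2 × 3.435² = 2 × 11.80 = 23.6.
Round up to the next whole participant.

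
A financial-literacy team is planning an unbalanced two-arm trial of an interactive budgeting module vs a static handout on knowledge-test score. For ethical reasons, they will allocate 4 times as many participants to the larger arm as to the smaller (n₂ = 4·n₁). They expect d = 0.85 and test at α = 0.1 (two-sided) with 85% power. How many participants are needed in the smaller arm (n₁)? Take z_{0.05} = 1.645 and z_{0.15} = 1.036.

With allocation ratio k = n₂/n₁ = 4, Var(x̄₁−x̄₂) = σ²(1/n₁ + 1/(k·n₁)) = σ²·(k+1)/(k·n₁).
So n₁ = (1 + 1/k)·((z_{α/2} + z_β)/d)² = 1.250 × (2.681/0.85)².
n₁ = 1.250 × 9.95 = 12.4.
Round up: n₁ = 13, giving n₂ = 4 × 13 = 52.

n₁ = 13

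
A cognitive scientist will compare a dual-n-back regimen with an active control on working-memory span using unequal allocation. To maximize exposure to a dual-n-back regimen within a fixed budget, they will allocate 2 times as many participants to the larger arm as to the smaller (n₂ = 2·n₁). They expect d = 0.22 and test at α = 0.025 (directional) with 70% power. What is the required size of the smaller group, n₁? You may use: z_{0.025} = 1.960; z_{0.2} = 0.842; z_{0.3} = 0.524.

n₁ = 192

With allocation ratio k = n₂/n₁ = 2, Var(x̄₁−x̄₂) = σ²(1/n₁ + 1/(k·n₁)) = σ²·(k+1)/(k·n₁).
So n₁ = (1 + 1/k)·((z_{α} + z_β)/d)² = 1.500 × (2.484/0.22)².
n₁ = 1.500 × 127.48 = 191.2.
Round up: n₁ = 192, giving n₂ = 2 × 192 = 384.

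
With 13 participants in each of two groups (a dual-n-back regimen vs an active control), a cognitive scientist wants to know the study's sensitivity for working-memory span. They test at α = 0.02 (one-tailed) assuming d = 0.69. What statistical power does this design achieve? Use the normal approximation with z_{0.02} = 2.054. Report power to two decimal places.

For two equal groups, power = Φ(d·√(n/2) − z_{α}).
d·√(n/2) = 0.69 × √(13/2) = 0.69 × 2.550 = 1.759.
z_β = 1.759 − 2.054 = -0.295.
Power = Φ(-0.295) = 0.384.

power ≈ 0.38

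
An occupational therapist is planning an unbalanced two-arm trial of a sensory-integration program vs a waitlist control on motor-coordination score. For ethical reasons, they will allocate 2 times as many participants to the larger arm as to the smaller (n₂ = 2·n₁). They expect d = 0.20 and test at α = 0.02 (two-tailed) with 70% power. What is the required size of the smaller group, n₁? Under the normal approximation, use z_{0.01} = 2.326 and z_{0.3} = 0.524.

n₁ = 305

With allocation ratio k = n₂/n₁ = 2, Var(x̄₁−x̄₂) = σ²(1/n₁ + 1/(k·n₁)) = σ²·(k+1)/(k·n₁).
So n₁ = (1 + 1/k)·((z_{α/2} + z_β)/d)² = 1.500 × (2.850/0.20)².
n₁ = 1.500 × 203.06 = 304.6.
Round up: n₁ = 305, giving n₂ = 2 × 305 = 610.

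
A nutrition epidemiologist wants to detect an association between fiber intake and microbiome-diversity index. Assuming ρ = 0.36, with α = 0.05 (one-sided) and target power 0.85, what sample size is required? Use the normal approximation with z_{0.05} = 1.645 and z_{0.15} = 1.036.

n = 54

Fisher's z: C = ½·ln((1+r)/(1−r)) = ½·ln(2.1250) = 0.3769.
n = ((z_{α} + z_β)/C)² + 3.
(1.645 + 1.036) / 0.3769 = 2.681 / 0.3769 = 7.113.
n = 7.113² + 3 = 50.60 + 3 = 53.6.
Round up.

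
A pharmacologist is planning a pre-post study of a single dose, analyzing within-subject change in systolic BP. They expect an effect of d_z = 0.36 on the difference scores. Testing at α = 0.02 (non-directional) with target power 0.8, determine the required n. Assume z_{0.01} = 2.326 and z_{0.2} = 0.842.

n = 78 pairs

For a paired (one-sample on differences) test: n = ((z_{α/2} + z_β) / d)².
z_{α/2} + z_β = 2.326 + 0.842 = 3.168.
n = (3.168 / 0.36)² = 8.800² = 77.44.
Round up.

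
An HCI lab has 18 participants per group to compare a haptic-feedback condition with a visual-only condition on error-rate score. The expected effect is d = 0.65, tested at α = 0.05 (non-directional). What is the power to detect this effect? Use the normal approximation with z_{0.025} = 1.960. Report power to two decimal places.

For two equal groups, power = Φ(d·√(n/2) − z_{α/2}).
d·√(n/2) = 0.65 × √(18/2) = 0.65 × 3.000 = 1.950.
z_β = 1.950 − 1.960 = -0.010.
Power = Φ(-0.010) = 0.496.

power ≈ 0.50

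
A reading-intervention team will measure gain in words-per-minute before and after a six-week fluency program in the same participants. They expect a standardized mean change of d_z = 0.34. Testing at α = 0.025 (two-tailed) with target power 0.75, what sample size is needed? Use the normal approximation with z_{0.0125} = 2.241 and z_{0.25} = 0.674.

For a paired (one-sample on differences) test: n = ((z_{α/2} + z_β) / d)².
z_{α/2} + z_β = 2.241 + 0.674 = 2.915.
n = (2.915 / 0.34)² = 8.574² = 73.51.
Round up.

n = 74 pairs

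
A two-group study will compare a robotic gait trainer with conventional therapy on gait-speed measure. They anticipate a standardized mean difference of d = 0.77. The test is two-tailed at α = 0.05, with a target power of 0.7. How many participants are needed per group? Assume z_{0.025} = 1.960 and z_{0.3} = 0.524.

For two independent groups with equal n: n = 2·((z_{α/2} + z_β) / d)².
z_{α/2} + z_β = 1.960 + 0.524 = 2.484.
n = 2 × (2.484 / 0.77)² = 2 × 3.226² = 2 × 10.41 = 20.8.
Round up to the next whole participant.

n = 21 per group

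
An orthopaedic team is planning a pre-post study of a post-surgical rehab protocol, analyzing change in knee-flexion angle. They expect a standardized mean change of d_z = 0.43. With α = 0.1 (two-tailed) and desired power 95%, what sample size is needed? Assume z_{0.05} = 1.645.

For a paired (one-sample on differences) test: n = ((z_{α/2} + z_β) / d)².
z_{α/2} + z_β = 1.645 + 1.645 = 3.290.
n = (3.290 / 0.43)² = 7.651² = 58.54.
Round up.

n = 59 pairs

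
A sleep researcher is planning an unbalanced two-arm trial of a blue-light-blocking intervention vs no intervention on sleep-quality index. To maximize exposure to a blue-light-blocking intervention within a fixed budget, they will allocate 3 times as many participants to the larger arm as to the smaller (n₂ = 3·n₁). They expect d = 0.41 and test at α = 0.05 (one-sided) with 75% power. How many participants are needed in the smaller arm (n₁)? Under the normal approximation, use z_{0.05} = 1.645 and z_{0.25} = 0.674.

n₁ = 43

With allocation ratio k = n₂/n₁ = 3, Var(x̄₁−x̄₂) = σ²(1/n₁ + 1/(k·n₁)) = σ²·(k+1)/(k·n₁).
So n₁ = (1 + 1/k)·((z_{α} + z_β)/d)² = 1.333 × (2.319/0.41)².
n₁ = 1.333 × 31.99 = 42.7.
Round up: n₁ = 43, giving n₂ = 3 × 43 = 129.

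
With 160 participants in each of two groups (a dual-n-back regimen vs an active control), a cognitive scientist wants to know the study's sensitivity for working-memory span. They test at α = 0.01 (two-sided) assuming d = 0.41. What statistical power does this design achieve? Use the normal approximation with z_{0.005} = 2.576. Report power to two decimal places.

For two equal groups, power = Φ(d·√(n/2) − z_{α/2}).
d·√(n/2) = 0.41 × √(160/2) = 0.41 × 8.944 = 3.667.
z_β = 3.667 − 2.576 = 1.091.
Power = Φ(1.091) = 0.862.

power ≈ 0.86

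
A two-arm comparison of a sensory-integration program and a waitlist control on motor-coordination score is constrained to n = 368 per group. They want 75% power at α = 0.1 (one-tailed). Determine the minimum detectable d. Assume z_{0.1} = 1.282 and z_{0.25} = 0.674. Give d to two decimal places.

For two independent groups of n = 368 each: d_min = (z_{α} + z_β)·√(2/n).
z-sum = 1.282 + 0.674 = 1.956.
d_min = 1.956 × √(2/368) = 1.956 × 0.0737 = 0.144.

d_min ≈ 0.14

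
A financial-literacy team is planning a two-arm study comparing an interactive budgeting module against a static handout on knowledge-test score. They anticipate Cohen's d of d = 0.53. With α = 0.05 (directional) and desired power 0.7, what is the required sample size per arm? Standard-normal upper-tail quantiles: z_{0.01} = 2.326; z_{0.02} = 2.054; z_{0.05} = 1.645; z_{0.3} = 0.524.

n = 34 per group

For two independent groups with equal n: n = 2·((z_{α} + z_β) / d)².
z_{α} + z_β = 1.645 + 0.524 = 2.169.
n = 2 × (2.169 / 0.53)² = 2 × 4.092² = 2 × 16.75 = 33.5.
Round up to the next whole participant.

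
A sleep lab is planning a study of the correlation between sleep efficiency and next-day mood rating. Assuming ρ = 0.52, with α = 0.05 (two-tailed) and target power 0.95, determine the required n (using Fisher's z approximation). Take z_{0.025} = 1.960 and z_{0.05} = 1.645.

n = 43

Fisher's z: C = ½·ln((1+r)/(1−r)) = ½·ln(3.1667) = 0.5763.
n = ((z_{α/2} + z_β)/C)² + 3.
(1.960 + 1.645) / 0.5763 = 3.605 / 0.5763 = 6.255.
n = 6.255² + 3 = 39.13 + 3 = 42.1.
Round up.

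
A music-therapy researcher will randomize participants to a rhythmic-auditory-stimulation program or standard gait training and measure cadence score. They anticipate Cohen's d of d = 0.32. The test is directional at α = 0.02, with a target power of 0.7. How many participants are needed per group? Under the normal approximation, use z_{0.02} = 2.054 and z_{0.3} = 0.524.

n = 130 per group

For two independent groups with equal n: n = 2·((z_{α} + z_β) / d)².
z_{α} + z_β = 2.054 + 0.524 = 2.578.
n = 2 × (2.578 / 0.32)² = 2 × 8.056² = 2 × 64.90 = 129.8.
Round up to the next whole participant.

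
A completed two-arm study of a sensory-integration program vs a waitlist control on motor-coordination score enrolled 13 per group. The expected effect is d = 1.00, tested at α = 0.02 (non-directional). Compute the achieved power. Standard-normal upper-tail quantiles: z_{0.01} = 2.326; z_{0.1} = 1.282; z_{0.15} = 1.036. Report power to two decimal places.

For two equal groups, power = Φ(d·√(n/2) − z_{α/2}).
d·√(n/2) = 1.00 × √(13/2) = 1.00 × 2.550 = 2.550.
z_β = 2.550 − 2.326 = 0.224.
Power = Φ(0.224) = 0.588.

power ≈ 0.59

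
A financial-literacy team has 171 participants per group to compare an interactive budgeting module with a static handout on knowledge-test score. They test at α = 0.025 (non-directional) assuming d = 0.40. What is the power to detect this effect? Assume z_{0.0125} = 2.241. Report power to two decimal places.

For two equal groups, power = Φ(d·√(n/2) − z_{α/2}).
d·√(n/2) = 0.40 × √(171/2) = 0.40 × 9.247 = 3.699.
z_β = 3.699 − 2.241 = 1.458.
Power = Φ(1.458) = 0.928.

power ≈ 0.93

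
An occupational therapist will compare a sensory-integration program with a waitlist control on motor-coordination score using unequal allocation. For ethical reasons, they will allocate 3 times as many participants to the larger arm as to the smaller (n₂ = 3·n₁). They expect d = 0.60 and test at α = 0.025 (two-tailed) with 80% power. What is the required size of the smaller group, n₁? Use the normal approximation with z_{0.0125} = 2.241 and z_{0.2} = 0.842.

With allocation ratio k = n₂/n₁ = 3, Var(x̄₁−x̄₂) = σ²(1/n₁ + 1/(k·n₁)) = σ²·(k+1)/(k·n₁).
So n₁ = (1 + 1/k)·((z_{α/2} + z_β)/d)² = 1.333 × (3.083/0.60)².
n₁ = 1.333 × 26.40 = 35.2.
Round up: n₁ = 36, giving n₂ = 3 × 36 = 108.

n₁ = 36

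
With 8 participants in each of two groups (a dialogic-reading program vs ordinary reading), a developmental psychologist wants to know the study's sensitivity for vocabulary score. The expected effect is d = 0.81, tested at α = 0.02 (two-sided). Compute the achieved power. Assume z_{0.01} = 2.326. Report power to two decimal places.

power ≈ 0.24

For two equal groups, power = Φ(d·√(n/2) − z_{α/2}).
d·√(n/2) = 0.81 × √(8/2) = 0.81 × 2.000 = 1.620.
z_β = 1.620 − 2.326 = -0.706.
Power = Φ(-0.706) = 0.240.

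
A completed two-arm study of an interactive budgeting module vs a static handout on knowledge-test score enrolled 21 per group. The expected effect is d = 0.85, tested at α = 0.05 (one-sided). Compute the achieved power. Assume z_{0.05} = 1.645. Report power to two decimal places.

power ≈ 0.87

For two equal groups, power = Φ(d·√(n/2) − z_{α}).
d·√(n/2) = 0.85 × √(21/2) = 0.85 × 3.240 = 2.754.
z_β = 2.754 − 1.645 = 1.109.
Power = Φ(1.109) = 0.866.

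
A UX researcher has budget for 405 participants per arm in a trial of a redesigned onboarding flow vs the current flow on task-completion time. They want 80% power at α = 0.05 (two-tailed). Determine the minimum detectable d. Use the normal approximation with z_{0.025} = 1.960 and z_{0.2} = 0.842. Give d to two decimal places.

d_min ≈ 0.20

For two independent groups of n = 405 each: d_min = (z_{α/2} + z_β)·√(2/n).
z-sum = 1.960 + 0.842 = 2.802.
d_min = 2.802 × √(2/405) = 2.802 × 0.0703 = 0.197.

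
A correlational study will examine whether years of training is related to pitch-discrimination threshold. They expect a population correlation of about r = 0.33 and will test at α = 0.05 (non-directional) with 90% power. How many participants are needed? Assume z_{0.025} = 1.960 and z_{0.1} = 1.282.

Fisher's z: C = ½·ln((1+r)/(1−r)) = ½·ln(1.9851) = 0.3428.
n = ((z_{α/2} + z_β)/C)² + 3.
(1.960 + 1.282) / 0.3428 = 3.242 / 0.3428 = 9.457.
n = 9.457² + 3 = 89.44 + 3 = 92.4.
Round up.

n = 93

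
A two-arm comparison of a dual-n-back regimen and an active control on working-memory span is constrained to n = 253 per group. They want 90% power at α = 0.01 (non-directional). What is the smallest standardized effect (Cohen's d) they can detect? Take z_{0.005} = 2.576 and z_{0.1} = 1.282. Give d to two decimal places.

For two independent groups of n = 253 each: d_min = (z_{α/2} + z_β)·√(2/n).
z-sum = 2.576 + 1.282 = 3.858.
d_min = 3.858 × √(2/253) = 3.858 × 0.0889 = 0.343.

d_min ≈ 0.34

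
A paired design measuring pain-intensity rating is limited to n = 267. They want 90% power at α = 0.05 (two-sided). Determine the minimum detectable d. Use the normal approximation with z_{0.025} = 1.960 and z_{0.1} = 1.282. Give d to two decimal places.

d_min ≈ 0.20

For a single sample (or paired design) of n = 267: d_min = (z_{α/2} + z_β)/√n.
z-sum = 1.960 + 1.282 = 3.242.
d_min = 3.242 / √267 = 3.242 / 16.340 = 0.198.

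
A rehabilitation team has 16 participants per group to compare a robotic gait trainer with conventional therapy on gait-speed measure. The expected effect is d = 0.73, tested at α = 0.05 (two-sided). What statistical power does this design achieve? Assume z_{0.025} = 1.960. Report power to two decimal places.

power ≈ 0.54

For two equal groups, power = Φ(d·√(n/2) − z_{α/2}).
d·√(n/2) = 0.73 × √(16/2) = 0.73 × 2.828 = 2.065.
z_β = 2.065 − 1.960 = 0.105.
Power = Φ(0.105) = 0.542.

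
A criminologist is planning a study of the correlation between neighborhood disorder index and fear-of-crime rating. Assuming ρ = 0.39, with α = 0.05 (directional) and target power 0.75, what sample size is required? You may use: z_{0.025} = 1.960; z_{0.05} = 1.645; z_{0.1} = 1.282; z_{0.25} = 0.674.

Fisher's z: C = ½·ln((1+r)/(1−r)) = ½·ln(2.2787) = 0.4118.
n = ((z_{α} + z_β)/C)² + 3.
(1.645 + 0.674) / 0.4118 = 2.319 / 0.4118 = 5.631.
n = 5.631² + 3 = 31.71 + 3 = 34.7.
Round up.

n = 35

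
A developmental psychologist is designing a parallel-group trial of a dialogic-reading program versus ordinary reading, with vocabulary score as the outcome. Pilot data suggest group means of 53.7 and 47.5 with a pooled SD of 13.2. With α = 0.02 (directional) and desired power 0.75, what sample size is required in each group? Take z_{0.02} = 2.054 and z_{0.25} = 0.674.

Cohen's d = |M₁ − M₂| / SD_pooled = |53.7 − 47.5| / 13.2 = 6.2 / 13.2 = 0.470.
For two independent groups with equal n: n = 2·((z_{α} + z_β) / d)².
z_{α} + z_β = 2.054 + 0.674 = 2.728.
n = 2 × (2.728 / 0.470)² = 2 × 5.804² = 2 × 33.69 = 67.4.
Round up to the next whole participant.

n = 68 per group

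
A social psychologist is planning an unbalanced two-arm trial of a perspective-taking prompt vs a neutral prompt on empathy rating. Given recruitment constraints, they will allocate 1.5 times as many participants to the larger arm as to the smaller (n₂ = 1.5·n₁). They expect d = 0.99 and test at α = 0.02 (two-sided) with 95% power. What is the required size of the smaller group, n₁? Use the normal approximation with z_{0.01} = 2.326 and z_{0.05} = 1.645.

With allocation ratio k = n₂/n₁ = 1.5, Var(x̄₁−x̄₂) = σ²(1/n₁ + 1/(k·n₁)) = σ²·(k+1)/(k·n₁).
So n₁ = (1 + 1/k)·((z_{α/2} + z_β)/d)² = 1.667 × (3.971/0.99)².
n₁ = 1.667 × 16.09 = 26.8.
Round up: n₁ = 27, giving n₂ = ⌈1.5 × 27⌉ = ⌈40.5⌉ = 41.

n₁ = 27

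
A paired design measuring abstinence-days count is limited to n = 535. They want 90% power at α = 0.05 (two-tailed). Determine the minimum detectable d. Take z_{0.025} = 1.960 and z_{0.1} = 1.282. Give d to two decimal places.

For a single sample (or paired design) of n = 535: d_min = (z_{α/2} + z_β)/√n.
z-sum = 1.960 + 1.282 = 3.242.
d_min = 3.242 / √535 = 3.242 / 23.130 = 0.140.

d_min ≈ 0.14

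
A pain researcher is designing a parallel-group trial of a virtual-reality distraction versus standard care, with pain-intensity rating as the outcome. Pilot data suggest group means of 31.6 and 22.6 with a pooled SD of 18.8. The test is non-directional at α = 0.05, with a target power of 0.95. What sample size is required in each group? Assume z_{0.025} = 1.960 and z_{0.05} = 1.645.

n = 114 per group

Cohen's d = |M₁ − M₂| / SD_pooled = |31.6 − 22.6| / 18.8 = 9.0 / 18.8 = 0.479.
For two independent groups with equal n: n = 2·((z_{α/2} + z_β) / d)².
z_{α/2} + z_β = 1.960 + 1.645 = 3.605.
n = 2 × (3.605 / 0.479)² = 2 × 7.526² = 2 × 56.64 = 113.3.
Round up to the next whole participant.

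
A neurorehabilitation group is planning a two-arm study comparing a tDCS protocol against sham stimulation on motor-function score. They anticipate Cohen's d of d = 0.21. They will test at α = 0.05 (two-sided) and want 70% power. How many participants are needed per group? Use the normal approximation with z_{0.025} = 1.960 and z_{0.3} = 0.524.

For two independent groups with equal n: n = 2·((z_{α/2} + z_β) / d)².
z_{α/2} + z_β = 1.960 + 0.524 = 2.484.
n = 2 × (2.484 / 0.21)² = 2 × 11.829² = 2 × 139.92 = 279.8.
Round up to the next whole participant.

n = 280 per group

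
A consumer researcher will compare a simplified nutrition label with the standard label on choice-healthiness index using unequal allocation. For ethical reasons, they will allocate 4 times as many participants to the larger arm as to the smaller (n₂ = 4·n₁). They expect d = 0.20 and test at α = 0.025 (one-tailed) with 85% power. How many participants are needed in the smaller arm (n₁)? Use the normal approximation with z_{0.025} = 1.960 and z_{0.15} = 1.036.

n₁ = 281

With allocation ratio k = n₂/n₁ = 4, Var(x̄₁−x̄₂) = σ²(1/n₁ + 1/(k·n₁)) = σ²·(k+1)/(k·n₁).
So n₁ = (1 + 1/k)·((z_{α} + z_β)/d)² = 1.250 × (2.996/0.20)².
n₁ = 1.250 × 224.40 = 280.5.
Round up: n₁ = 281, giving n₂ = 4 × 281 = 1124.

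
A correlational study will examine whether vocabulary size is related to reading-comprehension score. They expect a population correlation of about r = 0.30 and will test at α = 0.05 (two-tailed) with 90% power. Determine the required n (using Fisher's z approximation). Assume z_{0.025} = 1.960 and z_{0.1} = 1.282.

Fisher's z: C = ½·ln((1+r)/(1−r)) = ½·ln(1.8571) = 0.3095.
n = ((z_{α/2} + z_β)/C)² + 3.
(1.960 + 1.282) / 0.3095 = 3.242 / 0.3095 = 10.475.
n = 10.475² + 3 = 109.72 + 3 = 112.7.
Round up.

n = 113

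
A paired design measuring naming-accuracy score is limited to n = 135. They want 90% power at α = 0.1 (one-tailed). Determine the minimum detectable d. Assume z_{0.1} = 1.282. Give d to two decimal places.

For a single sample (or paired design) of n = 135: d_min = (z_{α} + z_β)/√n.
z-sum = 1.282 + 1.282 = 2.564.
d_min = 2.564 / √135 = 2.564 / 11.619 = 0.221.

d_min ≈ 0.22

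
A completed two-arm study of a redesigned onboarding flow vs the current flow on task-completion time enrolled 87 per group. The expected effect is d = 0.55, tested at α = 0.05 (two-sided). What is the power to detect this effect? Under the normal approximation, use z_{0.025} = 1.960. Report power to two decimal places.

power ≈ 0.95

For two equal groups, power = Φ(d·√(n/2) − z_{α/2}).
d·√(n/2) = 0.55 × √(87/2) = 0.55 × 6.595 = 3.627.
z_β = 3.627 − 1.960 = 1.667.
Power = Φ(1.667) = 0.952.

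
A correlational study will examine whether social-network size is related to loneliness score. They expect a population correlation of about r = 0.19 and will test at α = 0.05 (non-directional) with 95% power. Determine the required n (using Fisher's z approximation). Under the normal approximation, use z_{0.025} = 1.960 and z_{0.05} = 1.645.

n = 355

Fisher's z: C = ½·ln((1+r)/(1−r)) = ½·ln(1.4691) = 0.1923.
n = ((z_{α/2} + z_β)/C)² + 3.
(1.960 + 1.645) / 0.1923 = 3.605 / 0.1923 = 18.747.
n = 18.747² + 3 = 351.44 + 3 = 354.4.
Round up.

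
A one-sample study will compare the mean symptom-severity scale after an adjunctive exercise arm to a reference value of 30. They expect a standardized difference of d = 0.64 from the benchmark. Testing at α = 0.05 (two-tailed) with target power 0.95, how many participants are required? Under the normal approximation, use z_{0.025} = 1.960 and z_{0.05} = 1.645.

For a one-sample test: n = ((z_{α/2} + z_β) / d)².
z_{α/2} + z_β = 1.960 + 1.645 = 3.605.
n = (3.605 / 0.64)² = 5.633² = 31.73.
Round up.

n = 32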